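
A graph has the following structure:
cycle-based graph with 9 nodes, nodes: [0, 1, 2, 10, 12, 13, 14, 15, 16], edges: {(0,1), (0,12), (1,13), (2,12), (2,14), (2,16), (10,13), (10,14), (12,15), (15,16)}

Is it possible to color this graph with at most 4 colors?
Yes, G is 4-colorable

A valid 4-coloring: color 1: [12, 13, 14, 16]; color 2: [0, 2, 10, 15]; color 3: [1].
(χ(G) = 3 ≤ 4.)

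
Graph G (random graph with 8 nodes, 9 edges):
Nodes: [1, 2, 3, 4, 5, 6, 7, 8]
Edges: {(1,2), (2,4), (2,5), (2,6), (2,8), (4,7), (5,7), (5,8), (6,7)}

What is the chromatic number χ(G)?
Clique number ω(G) = 3 (lower bound: χ ≥ ω).
The clique on [2, 5, 8] has size 3, forcing χ ≥ 3, and the coloring below uses 3 colors, so χ(G) = 3.
A valid 3-coloring: color 1: [2, 3, 7]; color 2: [1, 4, 5, 6]; color 3: [8].

χ(G) = 3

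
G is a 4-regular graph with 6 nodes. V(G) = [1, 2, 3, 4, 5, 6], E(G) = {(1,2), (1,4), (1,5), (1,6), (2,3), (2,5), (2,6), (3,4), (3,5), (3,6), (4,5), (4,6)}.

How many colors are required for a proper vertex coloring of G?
Clique number ω(G) = 3 (lower bound: χ ≥ ω).
The clique on [1, 2, 5] has size 3, forcing χ ≥ 3, and the coloring below uses 3 colors, so χ(G) = 3.
A valid 3-coloring: color 1: [2, 4]; color 2: [5, 6]; color 3: [1, 3].

χ(G) = 3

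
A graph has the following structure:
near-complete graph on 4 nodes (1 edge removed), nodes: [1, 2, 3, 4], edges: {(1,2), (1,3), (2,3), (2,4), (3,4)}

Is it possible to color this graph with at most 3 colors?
A valid 3-coloring: color 1: [3]; color 2: [2]; color 3: [1, 4].
(χ(G) = 3 ≤ 3.)

Yes, G is 3-colorable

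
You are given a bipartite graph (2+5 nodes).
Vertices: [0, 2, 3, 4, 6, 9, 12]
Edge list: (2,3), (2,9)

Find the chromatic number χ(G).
χ(G) = 2

Clique number ω(G) = 2 (lower bound: χ ≥ ω).
The graph is bipartite (no odd cycle), so 2 colors suffice: χ(G) = 2.
A valid 2-coloring: color 1: [0, 2, 4, 6, 12]; color 2: [3, 9].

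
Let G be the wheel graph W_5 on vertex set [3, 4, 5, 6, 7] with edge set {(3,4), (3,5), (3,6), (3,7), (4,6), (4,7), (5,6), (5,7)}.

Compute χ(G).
χ(G) = 3

Clique number ω(G) = 3 (lower bound: χ ≥ ω).
The clique on [3, 4, 6] has size 3, forcing χ ≥ 3, and the coloring below uses 3 colors, so χ(G) = 3.
A valid 3-coloring: color 1: [3]; color 2: [4, 5]; color 3: [6, 7].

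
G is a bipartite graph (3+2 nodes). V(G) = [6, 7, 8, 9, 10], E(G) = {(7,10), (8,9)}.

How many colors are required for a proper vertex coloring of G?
χ(G) = 2

Clique number ω(G) = 2 (lower bound: χ ≥ ω).
The graph is bipartite (no odd cycle), so 2 colors suffice: χ(G) = 2.
A valid 2-coloring: color 1: [6, 9, 10]; color 2: [7, 8].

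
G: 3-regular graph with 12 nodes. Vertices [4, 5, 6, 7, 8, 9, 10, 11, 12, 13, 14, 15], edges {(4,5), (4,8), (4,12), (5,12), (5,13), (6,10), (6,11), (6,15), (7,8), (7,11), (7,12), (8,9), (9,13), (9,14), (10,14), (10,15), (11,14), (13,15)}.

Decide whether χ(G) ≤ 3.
A valid 3-coloring: color 1: [6, 8, 12, 13, 14]; color 2: [5, 9, 11, 15]; color 3: [4, 7, 10].
(χ(G) = 3 ≤ 3.)

Yes, G is 3-colorable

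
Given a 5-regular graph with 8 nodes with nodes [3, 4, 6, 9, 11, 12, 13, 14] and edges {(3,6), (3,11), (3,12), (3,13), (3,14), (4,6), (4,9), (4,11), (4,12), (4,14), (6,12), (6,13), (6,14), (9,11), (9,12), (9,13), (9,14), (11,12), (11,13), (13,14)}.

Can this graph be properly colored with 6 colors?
Yes, G is 6-colorable

A valid 6-coloring: color 1: [4, 13]; color 2: [12, 14]; color 3: [6, 11]; color 4: [3, 9].
(χ(G) = 4 ≤ 6.)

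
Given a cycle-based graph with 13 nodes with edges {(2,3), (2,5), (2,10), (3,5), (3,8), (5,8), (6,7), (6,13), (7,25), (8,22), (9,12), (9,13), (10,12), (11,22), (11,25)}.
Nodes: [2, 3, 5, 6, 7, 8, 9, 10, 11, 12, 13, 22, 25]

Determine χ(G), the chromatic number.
Clique number ω(G) = 3 (lower bound: χ ≥ ω).
The clique on [2, 3, 5] has size 3, forcing χ ≥ 3, and the coloring below uses 3 colors, so χ(G) = 3.
A valid 3-coloring: color 1: [2, 7, 8, 11, 12, 13]; color 2: [5, 6, 9, 10, 22, 25]; color 3: [3].

χ(G) = 3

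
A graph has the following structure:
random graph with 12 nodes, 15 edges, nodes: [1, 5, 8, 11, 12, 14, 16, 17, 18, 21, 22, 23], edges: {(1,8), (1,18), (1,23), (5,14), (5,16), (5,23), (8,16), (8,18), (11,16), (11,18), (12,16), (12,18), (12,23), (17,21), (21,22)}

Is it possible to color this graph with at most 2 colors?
No, G is not 2-colorable

The clique on vertices [1, 8, 18] has size 3 > 2, so it alone needs 3 colors.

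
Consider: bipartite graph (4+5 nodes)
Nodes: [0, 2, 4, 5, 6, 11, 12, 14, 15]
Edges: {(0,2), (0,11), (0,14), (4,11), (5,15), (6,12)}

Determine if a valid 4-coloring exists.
Yes, G is 4-colorable

A valid 4-coloring: color 1: [0, 4, 12, 15]; color 2: [2, 5, 6, 11, 14].
(χ(G) = 2 ≤ 4.)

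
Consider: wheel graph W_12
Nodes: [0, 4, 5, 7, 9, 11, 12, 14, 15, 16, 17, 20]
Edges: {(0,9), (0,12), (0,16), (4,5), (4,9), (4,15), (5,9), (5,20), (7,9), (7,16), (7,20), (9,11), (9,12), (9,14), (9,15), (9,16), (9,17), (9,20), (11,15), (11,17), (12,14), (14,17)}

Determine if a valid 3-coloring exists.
No, G is not 3-colorable

Odd cycle [11, 15, 4, 5, 20, 7, 16, 0, 12, 14, 17] needs 3 colors (χ ≥ 3).
Vertex 9 is adjacent to every vertex of [0, 4, 5, 7, 11, 12, 14, 15, 16, 17, 20], which already need 3 colors among themselves, so 9 needs a new color (χ ≥ 4).
Hence χ(G) ≥ 4 > 3, so no proper 3-coloring exists.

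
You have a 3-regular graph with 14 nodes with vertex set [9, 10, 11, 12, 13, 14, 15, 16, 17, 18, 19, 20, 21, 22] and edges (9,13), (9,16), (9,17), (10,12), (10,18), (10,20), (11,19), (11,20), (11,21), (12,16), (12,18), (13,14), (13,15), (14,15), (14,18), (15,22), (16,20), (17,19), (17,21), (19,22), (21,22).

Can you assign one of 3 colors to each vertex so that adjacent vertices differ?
Yes, G is 3-colorable

A valid 3-coloring: color 1: [9, 10, 11, 14, 22]; color 2: [13, 16, 18, 19, 21]; color 3: [12, 15, 17, 20].
(χ(G) = 3 ≤ 3.)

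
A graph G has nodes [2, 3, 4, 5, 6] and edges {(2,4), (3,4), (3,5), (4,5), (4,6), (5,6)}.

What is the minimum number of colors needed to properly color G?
χ(G) = 3

Clique number ω(G) = 3 (lower bound: χ ≥ ω).
The clique on [3, 4, 5] has size 3, forcing χ ≥ 3, and the coloring below uses 3 colors, so χ(G) = 3.
A valid 3-coloring: color 1: [4]; color 2: [2, 5]; color 3: [3, 6].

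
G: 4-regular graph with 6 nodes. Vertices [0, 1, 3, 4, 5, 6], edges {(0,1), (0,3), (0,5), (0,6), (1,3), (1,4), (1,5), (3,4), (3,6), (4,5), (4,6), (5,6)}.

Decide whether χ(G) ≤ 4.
Yes, G is 4-colorable

A valid 4-coloring: color 1: [3, 5]; color 2: [0, 4]; color 3: [1, 6].
(χ(G) = 3 ≤ 4.)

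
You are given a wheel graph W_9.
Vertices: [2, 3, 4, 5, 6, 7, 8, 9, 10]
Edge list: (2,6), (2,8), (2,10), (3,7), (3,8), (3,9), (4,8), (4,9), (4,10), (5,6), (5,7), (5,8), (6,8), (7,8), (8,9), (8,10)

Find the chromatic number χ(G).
χ(G) = 3

Clique number ω(G) = 3 (lower bound: χ ≥ ω).
The clique on [2, 8, 10] has size 3, forcing χ ≥ 3, and the coloring below uses 3 colors, so χ(G) = 3.
A valid 3-coloring: color 1: [8]; color 2: [2, 3, 4, 5]; color 3: [6, 7, 9, 10].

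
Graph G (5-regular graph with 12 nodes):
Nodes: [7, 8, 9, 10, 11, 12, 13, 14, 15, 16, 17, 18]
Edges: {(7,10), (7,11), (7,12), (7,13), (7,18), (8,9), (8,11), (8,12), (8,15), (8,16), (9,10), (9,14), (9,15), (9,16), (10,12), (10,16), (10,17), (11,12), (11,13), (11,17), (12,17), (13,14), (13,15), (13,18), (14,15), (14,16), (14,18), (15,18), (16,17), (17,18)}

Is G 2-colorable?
The clique on vertices [13, 14, 15, 18] has size 4 > 2, so it alone needs 4 colors.

No, G is not 2-colorable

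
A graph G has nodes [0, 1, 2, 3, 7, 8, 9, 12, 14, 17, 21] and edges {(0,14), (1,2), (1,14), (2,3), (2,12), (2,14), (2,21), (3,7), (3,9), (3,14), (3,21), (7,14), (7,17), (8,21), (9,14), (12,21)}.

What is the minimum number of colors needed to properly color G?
χ(G) = 3

Clique number ω(G) = 3 (lower bound: χ ≥ ω).
The clique on [2, 12, 21] has size 3, forcing χ ≥ 3, and the coloring below uses 3 colors, so χ(G) = 3.
A valid 3-coloring: color 1: [14, 17, 21]; color 2: [0, 2, 7, 8, 9]; color 3: [1, 3, 12].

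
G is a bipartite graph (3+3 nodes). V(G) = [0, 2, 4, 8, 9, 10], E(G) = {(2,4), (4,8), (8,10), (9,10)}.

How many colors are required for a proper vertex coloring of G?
χ(G) = 2

Clique number ω(G) = 2 (lower bound: χ ≥ ω).
The graph is bipartite (no odd cycle), so 2 colors suffice: χ(G) = 2.
A valid 2-coloring: color 1: [0, 4, 10]; color 2: [2, 8, 9].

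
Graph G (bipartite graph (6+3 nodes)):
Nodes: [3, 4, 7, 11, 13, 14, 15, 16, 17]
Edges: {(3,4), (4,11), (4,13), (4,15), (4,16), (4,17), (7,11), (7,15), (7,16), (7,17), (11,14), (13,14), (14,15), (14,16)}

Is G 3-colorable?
A valid 3-coloring: color 1: [4, 7, 14]; color 2: [3, 11, 13, 15, 16, 17].
(χ(G) = 2 ≤ 3.)

Yes, G is 3-colorable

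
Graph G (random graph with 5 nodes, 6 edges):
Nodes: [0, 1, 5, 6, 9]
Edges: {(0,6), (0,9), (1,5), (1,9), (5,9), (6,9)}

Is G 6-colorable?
Yes, G is 6-colorable

A valid 6-coloring: color 1: [9]; color 2: [0, 5]; color 3: [1, 6].
(χ(G) = 3 ≤ 6.)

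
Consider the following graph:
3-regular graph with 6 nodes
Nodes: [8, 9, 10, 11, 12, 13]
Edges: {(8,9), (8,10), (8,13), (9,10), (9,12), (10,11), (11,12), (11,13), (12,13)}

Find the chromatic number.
Clique number ω(G) = 3 (lower bound: χ ≥ ω).
The clique on [8, 9, 10] has size 3, forcing χ ≥ 3, and the coloring below uses 3 colors, so χ(G) = 3.
A valid 3-coloring: color 1: [9, 13]; color 2: [10, 12]; color 3: [8, 11].

χ(G) = 3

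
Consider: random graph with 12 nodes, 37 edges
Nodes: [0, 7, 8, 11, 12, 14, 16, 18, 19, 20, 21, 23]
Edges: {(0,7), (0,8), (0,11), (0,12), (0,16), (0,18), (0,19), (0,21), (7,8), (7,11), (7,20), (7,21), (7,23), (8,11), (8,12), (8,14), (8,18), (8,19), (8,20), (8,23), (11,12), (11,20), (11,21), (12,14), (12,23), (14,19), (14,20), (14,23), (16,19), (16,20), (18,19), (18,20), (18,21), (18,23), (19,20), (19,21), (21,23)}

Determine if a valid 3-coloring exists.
The clique on vertices [0, 8, 18, 19] has size 4 > 3, so it alone needs 4 colors.

No, G is not 3-colorable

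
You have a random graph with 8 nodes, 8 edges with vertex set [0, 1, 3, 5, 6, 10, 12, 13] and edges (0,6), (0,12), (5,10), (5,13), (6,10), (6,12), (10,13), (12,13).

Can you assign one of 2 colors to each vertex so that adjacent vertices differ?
The clique on vertices [5, 10, 13] has size 3 > 2, so it alone needs 3 colors.

No, G is not 2-colorable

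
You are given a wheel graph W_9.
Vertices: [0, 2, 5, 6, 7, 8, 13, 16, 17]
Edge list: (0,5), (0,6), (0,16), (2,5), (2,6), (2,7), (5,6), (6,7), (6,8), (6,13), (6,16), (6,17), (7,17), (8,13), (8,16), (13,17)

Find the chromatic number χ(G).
Clique number ω(G) = 3 (lower bound: χ ≥ ω).
The clique on [0, 6, 16] has size 3, forcing χ ≥ 3, and the coloring below uses 3 colors, so χ(G) = 3.
A valid 3-coloring: color 1: [6]; color 2: [0, 2, 8, 17]; color 3: [5, 7, 13, 16].

χ(G) = 3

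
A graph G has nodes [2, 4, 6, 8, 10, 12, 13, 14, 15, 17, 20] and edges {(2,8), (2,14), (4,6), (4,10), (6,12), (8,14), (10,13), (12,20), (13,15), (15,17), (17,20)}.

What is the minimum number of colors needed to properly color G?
Clique number ω(G) = 3 (lower bound: χ ≥ ω).
The clique on [2, 8, 14] has size 3, forcing χ ≥ 3, and the coloring below uses 3 colors, so χ(G) = 3.
A valid 3-coloring: color 1: [2, 6, 10, 15, 20]; color 2: [4, 12, 13, 14, 17]; color 3: [8].

χ(G) = 3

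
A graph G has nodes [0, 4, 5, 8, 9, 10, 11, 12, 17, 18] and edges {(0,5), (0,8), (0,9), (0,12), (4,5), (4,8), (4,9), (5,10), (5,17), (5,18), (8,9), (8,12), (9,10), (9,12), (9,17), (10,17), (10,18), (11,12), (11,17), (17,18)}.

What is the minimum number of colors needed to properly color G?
χ(G) = 4

Clique number ω(G) = 4 (lower bound: χ ≥ ω).
The clique on [0, 8, 9, 12] has size 4, forcing χ ≥ 4, and the coloring below uses 4 colors, so χ(G) = 4.
A valid 4-coloring: color 1: [5, 9, 11]; color 2: [8, 17]; color 3: [4, 10, 12]; color 4: [0, 18].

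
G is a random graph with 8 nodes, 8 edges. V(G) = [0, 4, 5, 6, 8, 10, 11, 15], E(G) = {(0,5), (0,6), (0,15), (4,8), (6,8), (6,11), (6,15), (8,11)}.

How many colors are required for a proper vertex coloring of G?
χ(G) = 3

Clique number ω(G) = 3 (lower bound: χ ≥ ω).
The clique on [6, 8, 11] has size 3, forcing χ ≥ 3, and the coloring below uses 3 colors, so χ(G) = 3.
A valid 3-coloring: color 1: [4, 5, 6, 10]; color 2: [0, 8]; color 3: [11, 15].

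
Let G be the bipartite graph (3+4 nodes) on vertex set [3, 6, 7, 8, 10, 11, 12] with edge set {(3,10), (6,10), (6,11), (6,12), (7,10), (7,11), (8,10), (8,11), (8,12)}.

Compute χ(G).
χ(G) = 2

Clique number ω(G) = 2 (lower bound: χ ≥ ω).
The graph is bipartite (no odd cycle), so 2 colors suffice: χ(G) = 2.
A valid 2-coloring: color 1: [10, 11, 12]; color 2: [3, 6, 7, 8].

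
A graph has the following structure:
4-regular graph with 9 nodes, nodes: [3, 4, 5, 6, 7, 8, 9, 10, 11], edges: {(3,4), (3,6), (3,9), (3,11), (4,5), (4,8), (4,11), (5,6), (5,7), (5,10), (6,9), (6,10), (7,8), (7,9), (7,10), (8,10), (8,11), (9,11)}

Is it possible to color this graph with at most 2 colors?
No, G is not 2-colorable

The clique on vertices [3, 9, 11] has size 3 > 2, so it alone needs 3 colors.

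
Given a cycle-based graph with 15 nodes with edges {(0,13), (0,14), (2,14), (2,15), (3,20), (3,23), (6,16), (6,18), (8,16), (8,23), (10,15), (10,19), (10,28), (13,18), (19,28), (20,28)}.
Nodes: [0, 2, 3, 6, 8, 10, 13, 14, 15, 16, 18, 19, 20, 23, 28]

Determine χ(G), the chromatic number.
χ(G) = 3

Clique number ω(G) = 3 (lower bound: χ ≥ ω).
The clique on [10, 19, 28] has size 3, forcing χ ≥ 3, and the coloring below uses 3 colors, so χ(G) = 3.
A valid 3-coloring: color 1: [3, 6, 8, 13, 14, 15, 28]; color 2: [0, 2, 10, 16, 18, 20, 23]; color 3: [19].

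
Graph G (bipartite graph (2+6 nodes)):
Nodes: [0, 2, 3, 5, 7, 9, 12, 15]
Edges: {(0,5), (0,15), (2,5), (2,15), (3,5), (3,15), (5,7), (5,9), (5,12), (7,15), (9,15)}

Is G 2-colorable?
A valid 2-coloring: color 1: [5, 15]; color 2: [0, 2, 3, 7, 9, 12].
(χ(G) = 2 ≤ 2.)

Yes, G is 2-colorable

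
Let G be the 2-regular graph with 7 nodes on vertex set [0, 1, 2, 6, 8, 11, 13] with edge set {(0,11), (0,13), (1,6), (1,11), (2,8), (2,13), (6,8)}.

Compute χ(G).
χ(G) = 3

Clique number ω(G) = 2 (lower bound: χ ≥ ω).
Odd cycle [11, 1, 6, 8, 2, 13, 0] needs 3 colors (χ ≥ 3).
The coloring below uses 3 colors, so χ(G) = 3.
A valid 3-coloring: color 1: [6, 11, 13]; color 2: [0, 1, 2]; color 3: [8].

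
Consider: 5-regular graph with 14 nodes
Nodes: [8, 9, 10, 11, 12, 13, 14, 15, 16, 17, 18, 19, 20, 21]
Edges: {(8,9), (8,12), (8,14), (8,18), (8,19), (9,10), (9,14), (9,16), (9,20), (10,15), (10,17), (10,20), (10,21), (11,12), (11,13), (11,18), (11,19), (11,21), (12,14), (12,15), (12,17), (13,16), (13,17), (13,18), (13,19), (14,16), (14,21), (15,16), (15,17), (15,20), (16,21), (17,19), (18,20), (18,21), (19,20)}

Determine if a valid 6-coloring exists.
Yes, G is 6-colorable

A valid 6-coloring: color 1: [10, 14, 18, 19]; color 2: [8, 11, 16, 17, 20]; color 3: [9, 13, 15, 21]; color 4: [12].
(χ(G) = 4 ≤ 6.)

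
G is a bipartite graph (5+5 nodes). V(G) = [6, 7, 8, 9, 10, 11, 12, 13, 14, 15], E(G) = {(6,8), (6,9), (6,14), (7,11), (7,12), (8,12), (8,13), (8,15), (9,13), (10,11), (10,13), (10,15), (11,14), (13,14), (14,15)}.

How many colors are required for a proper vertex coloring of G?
Clique number ω(G) = 2 (lower bound: χ ≥ ω).
The graph is bipartite (no odd cycle), so 2 colors suffice: χ(G) = 2.
A valid 2-coloring: color 1: [6, 11, 12, 13, 15]; color 2: [7, 8, 9, 10, 14].

χ(G) = 2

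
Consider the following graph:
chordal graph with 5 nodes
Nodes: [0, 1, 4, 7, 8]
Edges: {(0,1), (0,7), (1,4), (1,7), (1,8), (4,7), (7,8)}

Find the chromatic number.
χ(G) = 3

Clique number ω(G) = 3 (lower bound: χ ≥ ω).
The clique on [1, 7, 8] has size 3, forcing χ ≥ 3, and the coloring below uses 3 colors, so χ(G) = 3.
A valid 3-coloring: color 1: [7]; color 2: [1]; color 3: [0, 4, 8].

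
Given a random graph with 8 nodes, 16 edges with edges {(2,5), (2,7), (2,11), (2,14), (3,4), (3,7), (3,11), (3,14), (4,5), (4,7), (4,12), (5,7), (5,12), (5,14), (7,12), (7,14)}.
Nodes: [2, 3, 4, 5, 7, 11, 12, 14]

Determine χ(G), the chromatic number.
Clique number ω(G) = 4 (lower bound: χ ≥ ω).
The clique on [2, 5, 7, 14] has size 4, forcing χ ≥ 4, and the coloring below uses 4 colors, so χ(G) = 4.
A valid 4-coloring: color 1: [7, 11]; color 2: [3, 5]; color 3: [2, 4]; color 4: [12, 14].

χ(G) = 4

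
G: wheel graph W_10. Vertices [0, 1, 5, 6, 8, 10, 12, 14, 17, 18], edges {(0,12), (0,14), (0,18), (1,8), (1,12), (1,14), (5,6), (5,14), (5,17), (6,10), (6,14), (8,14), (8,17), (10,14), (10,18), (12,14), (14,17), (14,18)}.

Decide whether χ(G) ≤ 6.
A valid 6-coloring: color 1: [14]; color 2: [0, 1, 5, 10]; color 3: [6, 12, 17, 18]; color 4: [8].
(χ(G) = 4 ≤ 6.)

Yes, G is 6-colorable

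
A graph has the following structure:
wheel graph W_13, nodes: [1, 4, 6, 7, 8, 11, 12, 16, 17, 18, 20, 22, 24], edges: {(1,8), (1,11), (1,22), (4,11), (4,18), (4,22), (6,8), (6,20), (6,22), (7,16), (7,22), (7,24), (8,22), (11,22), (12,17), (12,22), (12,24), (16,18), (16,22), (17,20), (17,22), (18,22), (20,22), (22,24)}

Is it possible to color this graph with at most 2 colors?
No, G is not 2-colorable

The clique on vertices [1, 8, 22] has size 3 > 2, so it alone needs 3 colors.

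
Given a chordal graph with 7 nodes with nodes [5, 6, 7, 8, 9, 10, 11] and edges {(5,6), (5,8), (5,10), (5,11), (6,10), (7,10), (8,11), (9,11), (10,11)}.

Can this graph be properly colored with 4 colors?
A valid 4-coloring: color 1: [5, 7, 9]; color 2: [6, 11]; color 3: [8, 10].
(χ(G) = 3 ≤ 4.)

Yes, G is 4-colorable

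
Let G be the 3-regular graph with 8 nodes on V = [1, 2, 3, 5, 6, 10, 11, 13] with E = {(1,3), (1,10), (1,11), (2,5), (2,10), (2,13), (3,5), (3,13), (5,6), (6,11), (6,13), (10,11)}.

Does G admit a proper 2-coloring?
The clique on vertices [1, 10, 11] has size 3 > 2, so it alone needs 3 colors.

No, G is not 2-colorable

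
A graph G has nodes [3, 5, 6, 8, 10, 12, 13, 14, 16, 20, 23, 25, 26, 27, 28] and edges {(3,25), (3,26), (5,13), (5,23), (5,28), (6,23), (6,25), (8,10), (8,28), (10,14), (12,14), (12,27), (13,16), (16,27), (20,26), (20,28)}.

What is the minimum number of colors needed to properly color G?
χ(G) = 3

Clique number ω(G) = 2 (lower bound: χ ≥ ω).
Odd cycle [28, 8, 10, 14, 12, 27, 16, 13, 5] needs 3 colors (χ ≥ 3).
The coloring below uses 3 colors, so χ(G) = 3.
A valid 3-coloring: color 1: [3, 5, 6, 8, 14, 20, 27]; color 2: [10, 12, 13, 23, 25, 26, 28]; color 3: [16].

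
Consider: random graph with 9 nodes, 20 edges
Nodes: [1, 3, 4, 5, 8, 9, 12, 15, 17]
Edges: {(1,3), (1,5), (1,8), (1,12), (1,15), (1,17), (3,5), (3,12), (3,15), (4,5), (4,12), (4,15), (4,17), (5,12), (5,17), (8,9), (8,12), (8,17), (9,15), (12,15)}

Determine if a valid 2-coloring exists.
No, G is not 2-colorable

The clique on vertices [1, 3, 5, 12] has size 4 > 2, so it alone needs 4 colors.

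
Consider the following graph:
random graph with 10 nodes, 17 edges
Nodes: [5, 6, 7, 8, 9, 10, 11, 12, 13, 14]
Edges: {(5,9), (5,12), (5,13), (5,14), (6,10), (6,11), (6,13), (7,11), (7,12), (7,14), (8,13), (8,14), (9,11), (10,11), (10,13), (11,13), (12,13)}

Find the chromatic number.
Clique number ω(G) = 4 (lower bound: χ ≥ ω).
The clique on [6, 10, 11, 13] has size 4, forcing χ ≥ 4, and the coloring below uses 4 colors, so χ(G) = 4.
A valid 4-coloring: color 1: [7, 9, 13]; color 2: [5, 8, 11]; color 3: [10, 12, 14]; color 4: [6].

χ(G) = 4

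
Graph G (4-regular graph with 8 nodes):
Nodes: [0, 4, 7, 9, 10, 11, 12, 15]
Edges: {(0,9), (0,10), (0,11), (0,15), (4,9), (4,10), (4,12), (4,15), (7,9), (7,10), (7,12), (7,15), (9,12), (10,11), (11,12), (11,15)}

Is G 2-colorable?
No, G is not 2-colorable

The clique on vertices [0, 10, 11] has size 3 > 2, so it alone needs 3 colors.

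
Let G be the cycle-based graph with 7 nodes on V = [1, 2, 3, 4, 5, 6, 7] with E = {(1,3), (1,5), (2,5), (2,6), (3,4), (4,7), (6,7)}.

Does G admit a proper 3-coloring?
A valid 3-coloring: color 1: [3, 5, 6]; color 2: [1, 2, 7]; color 3: [4].
(χ(G) = 3 ≤ 3.)

Yes, G is 3-colorable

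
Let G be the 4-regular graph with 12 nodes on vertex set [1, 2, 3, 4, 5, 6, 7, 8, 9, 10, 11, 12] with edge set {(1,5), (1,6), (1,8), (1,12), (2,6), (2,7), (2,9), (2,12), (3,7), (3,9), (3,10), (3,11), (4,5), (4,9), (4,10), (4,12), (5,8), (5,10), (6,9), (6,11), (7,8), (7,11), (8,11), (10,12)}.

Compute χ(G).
χ(G) = 3

Clique number ω(G) = 3 (lower bound: χ ≥ ω).
The clique on [1, 5, 8] has size 3, forcing χ ≥ 3, and the coloring below uses 3 colors, so χ(G) = 3.
A valid 3-coloring: color 1: [1, 9, 10, 11]; color 2: [5, 6, 7, 12]; color 3: [2, 3, 4, 8].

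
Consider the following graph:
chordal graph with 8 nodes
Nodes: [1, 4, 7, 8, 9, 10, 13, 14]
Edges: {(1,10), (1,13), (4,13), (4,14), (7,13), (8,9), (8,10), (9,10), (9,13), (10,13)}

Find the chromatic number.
Clique number ω(G) = 3 (lower bound: χ ≥ ω).
The clique on [8, 9, 10] has size 3, forcing χ ≥ 3, and the coloring below uses 3 colors, so χ(G) = 3.
A valid 3-coloring: color 1: [8, 13, 14]; color 2: [4, 7, 10]; color 3: [1, 9].

χ(G) = 3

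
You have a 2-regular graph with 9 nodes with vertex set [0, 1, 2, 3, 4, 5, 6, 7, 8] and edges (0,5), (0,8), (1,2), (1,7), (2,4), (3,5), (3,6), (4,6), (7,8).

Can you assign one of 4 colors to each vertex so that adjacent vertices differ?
A valid 4-coloring: color 1: [0, 3, 4, 7]; color 2: [1, 5, 6, 8]; color 3: [2].
(χ(G) = 3 ≤ 4.)

Yes, G is 4-colorable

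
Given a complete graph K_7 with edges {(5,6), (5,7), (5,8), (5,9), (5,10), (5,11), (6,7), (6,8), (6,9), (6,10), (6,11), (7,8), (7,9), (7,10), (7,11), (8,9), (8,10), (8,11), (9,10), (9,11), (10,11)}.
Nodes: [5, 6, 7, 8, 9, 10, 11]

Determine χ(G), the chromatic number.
χ(G) = 7

Clique number ω(G) = 7 (lower bound: χ ≥ ω).
The clique on [5, 6, 7, 8, 9, 10, 11] has size 7, forcing χ ≥ 7, and the coloring below uses 7 colors, so χ(G) = 7.
A valid 7-coloring: color 1: [11]; color 2: [10]; color 3: [8]; color 4: [5]; color 5: [7]; color 6: [9]; color 7: [6].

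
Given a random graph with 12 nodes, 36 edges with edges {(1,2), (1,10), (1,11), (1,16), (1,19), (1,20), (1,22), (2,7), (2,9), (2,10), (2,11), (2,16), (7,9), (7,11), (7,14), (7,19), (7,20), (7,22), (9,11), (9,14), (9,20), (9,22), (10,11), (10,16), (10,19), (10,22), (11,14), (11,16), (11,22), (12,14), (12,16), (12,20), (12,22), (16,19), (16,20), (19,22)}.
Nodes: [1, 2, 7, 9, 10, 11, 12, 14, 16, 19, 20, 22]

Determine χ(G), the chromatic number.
χ(G) = 5

Clique number ω(G) = 5 (lower bound: χ ≥ ω).
The clique on [1, 2, 10, 11, 16] has size 5, forcing χ ≥ 5, and the coloring below uses 5 colors, so χ(G) = 5.
A valid 5-coloring: color 1: [11, 19, 20]; color 2: [1, 7, 12]; color 3: [14, 16, 22]; color 4: [2]; color 5: [9, 10].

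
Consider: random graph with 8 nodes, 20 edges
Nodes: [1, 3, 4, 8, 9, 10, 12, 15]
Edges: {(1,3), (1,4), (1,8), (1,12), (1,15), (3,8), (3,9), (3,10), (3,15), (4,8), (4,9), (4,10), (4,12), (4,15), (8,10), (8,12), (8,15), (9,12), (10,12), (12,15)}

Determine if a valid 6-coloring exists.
Yes, G is 6-colorable

A valid 6-coloring: color 1: [8, 9]; color 2: [3, 4]; color 3: [12]; color 4: [10, 15]; color 5: [1].
(χ(G) = 5 ≤ 6.)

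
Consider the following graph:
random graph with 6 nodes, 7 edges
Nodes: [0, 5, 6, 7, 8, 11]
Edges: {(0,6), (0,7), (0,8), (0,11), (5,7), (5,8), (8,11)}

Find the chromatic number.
χ(G) = 3

Clique number ω(G) = 3 (lower bound: χ ≥ ω).
The clique on [0, 8, 11] has size 3, forcing χ ≥ 3, and the coloring below uses 3 colors, so χ(G) = 3.
A valid 3-coloring: color 1: [0, 5]; color 2: [6, 7, 8]; color 3: [11].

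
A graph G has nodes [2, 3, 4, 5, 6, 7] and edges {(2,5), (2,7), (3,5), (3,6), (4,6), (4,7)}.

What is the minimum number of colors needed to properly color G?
χ(G) = 2

Clique number ω(G) = 2 (lower bound: χ ≥ ω).
The graph is bipartite (no odd cycle), so 2 colors suffice: χ(G) = 2.
A valid 2-coloring: color 1: [2, 3, 4]; color 2: [5, 6, 7].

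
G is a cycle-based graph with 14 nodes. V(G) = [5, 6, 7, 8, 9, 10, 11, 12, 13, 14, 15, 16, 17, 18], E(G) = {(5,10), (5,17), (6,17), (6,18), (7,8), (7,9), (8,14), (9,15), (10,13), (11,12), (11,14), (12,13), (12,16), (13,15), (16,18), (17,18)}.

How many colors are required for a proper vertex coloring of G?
Clique number ω(G) = 3 (lower bound: χ ≥ ω).
The clique on [6, 17, 18] has size 3, forcing χ ≥ 3, and the coloring below uses 3 colors, so χ(G) = 3.
A valid 3-coloring: color 1: [8, 9, 11, 13, 16, 17]; color 2: [7, 10, 12, 14, 15, 18]; color 3: [5, 6].

χ(G) = 3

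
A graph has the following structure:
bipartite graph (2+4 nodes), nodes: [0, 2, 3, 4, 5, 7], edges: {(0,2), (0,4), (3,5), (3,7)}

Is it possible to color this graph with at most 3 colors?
Yes, G is 3-colorable

A valid 3-coloring: color 1: [0, 3]; color 2: [2, 4, 5, 7].
(χ(G) = 2 ≤ 3.)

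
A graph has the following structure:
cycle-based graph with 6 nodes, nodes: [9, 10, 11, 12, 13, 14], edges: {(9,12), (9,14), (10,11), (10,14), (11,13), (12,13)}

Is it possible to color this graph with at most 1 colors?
No, G is not 1-colorable

Edge (9,12) forces its endpoints to differ, so 1 color is not enough.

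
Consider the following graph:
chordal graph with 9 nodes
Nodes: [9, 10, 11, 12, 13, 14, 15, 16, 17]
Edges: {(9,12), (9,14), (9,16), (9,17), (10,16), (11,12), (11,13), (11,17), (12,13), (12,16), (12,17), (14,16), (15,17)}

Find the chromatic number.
χ(G) = 3

Clique number ω(G) = 3 (lower bound: χ ≥ ω).
The clique on [9, 12, 16] has size 3, forcing χ ≥ 3, and the coloring below uses 3 colors, so χ(G) = 3.
A valid 3-coloring: color 1: [10, 12, 14, 15]; color 2: [9, 11]; color 3: [13, 16, 17].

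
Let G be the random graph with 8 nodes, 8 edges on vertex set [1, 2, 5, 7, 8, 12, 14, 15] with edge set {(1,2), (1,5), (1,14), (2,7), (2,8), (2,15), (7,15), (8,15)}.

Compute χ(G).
Clique number ω(G) = 3 (lower bound: χ ≥ ω).
The clique on [2, 8, 15] has size 3, forcing χ ≥ 3, and the coloring below uses 3 colors, so χ(G) = 3.
A valid 3-coloring: color 1: [2, 5, 12, 14]; color 2: [1, 15]; color 3: [7, 8].

χ(G) = 3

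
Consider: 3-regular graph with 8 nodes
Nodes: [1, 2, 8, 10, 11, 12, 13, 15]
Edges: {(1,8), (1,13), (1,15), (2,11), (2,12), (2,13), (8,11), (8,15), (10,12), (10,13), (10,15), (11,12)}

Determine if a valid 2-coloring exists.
The clique on vertices [1, 8, 15] has size 3 > 2, so it alone needs 3 colors.

No, G is not 2-colorable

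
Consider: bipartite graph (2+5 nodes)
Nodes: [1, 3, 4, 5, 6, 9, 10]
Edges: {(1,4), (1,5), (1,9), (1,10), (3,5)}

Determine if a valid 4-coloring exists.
A valid 4-coloring: color 1: [1, 3, 6]; color 2: [4, 5, 9, 10].
(χ(G) = 2 ≤ 4.)

Yes, G is 4-colorable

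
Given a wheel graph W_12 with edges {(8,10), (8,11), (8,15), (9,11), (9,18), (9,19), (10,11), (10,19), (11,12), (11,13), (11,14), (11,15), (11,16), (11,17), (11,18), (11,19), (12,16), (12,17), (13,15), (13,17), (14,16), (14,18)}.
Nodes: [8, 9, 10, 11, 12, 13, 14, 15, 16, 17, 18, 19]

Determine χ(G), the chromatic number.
Clique number ω(G) = 3 (lower bound: χ ≥ ω).
Odd cycle [18, 9, 19, 10, 8, 15, 13, 17, 12, 16, 14] needs 3 colors (χ ≥ 3).
Vertex 11 is adjacent to every vertex of [8, 9, 10, 12, 13, 14, 15, 16, 17, 18, 19], which already need 3 colors among themselves, so 11 needs a new color (χ ≥ 4).
The coloring below uses 4 colors, so χ(G) = 4.
A valid 4-coloring: color 1: [11]; color 2: [8, 13, 16, 18, 19]; color 3: [9, 10, 14, 15, 17]; color 4: [12].

χ(G) = 4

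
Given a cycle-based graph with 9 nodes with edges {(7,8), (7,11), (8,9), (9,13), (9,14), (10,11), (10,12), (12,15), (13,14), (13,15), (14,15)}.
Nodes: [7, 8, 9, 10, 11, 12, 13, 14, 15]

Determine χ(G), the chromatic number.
Clique number ω(G) = 3 (lower bound: χ ≥ ω).
The clique on [9, 13, 14] has size 3, forcing χ ≥ 3, and the coloring below uses 3 colors, so χ(G) = 3.
A valid 3-coloring: color 1: [7, 9, 10, 15]; color 2: [8, 11, 12, 13]; color 3: [14].

χ(G) = 3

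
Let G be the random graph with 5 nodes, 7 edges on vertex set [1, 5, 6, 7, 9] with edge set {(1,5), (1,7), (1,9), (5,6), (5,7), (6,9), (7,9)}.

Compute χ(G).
Clique number ω(G) = 3 (lower bound: χ ≥ ω).
The clique on [1, 7, 9] has size 3, forcing χ ≥ 3, and the coloring below uses 3 colors, so χ(G) = 3.
A valid 3-coloring: color 1: [5, 9]; color 2: [1, 6]; color 3: [7].

χ(G) = 3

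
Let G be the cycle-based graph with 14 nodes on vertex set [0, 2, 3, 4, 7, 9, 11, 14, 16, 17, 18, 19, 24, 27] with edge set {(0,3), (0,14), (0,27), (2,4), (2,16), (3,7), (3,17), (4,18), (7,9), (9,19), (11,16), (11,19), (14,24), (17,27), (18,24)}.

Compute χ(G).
Clique number ω(G) = 2 (lower bound: χ ≥ ω).
The graph is bipartite (no odd cycle), so 2 colors suffice: χ(G) = 2.
A valid 2-coloring: color 1: [0, 4, 7, 16, 17, 19, 24]; color 2: [2, 3, 9, 11, 14, 18, 27].

χ(G) = 2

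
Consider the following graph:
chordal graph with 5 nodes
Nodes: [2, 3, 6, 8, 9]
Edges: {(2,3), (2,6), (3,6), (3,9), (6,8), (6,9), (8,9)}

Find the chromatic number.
Clique number ω(G) = 3 (lower bound: χ ≥ ω).
The clique on [6, 8, 9] has size 3, forcing χ ≥ 3, and the coloring below uses 3 colors, so χ(G) = 3.
A valid 3-coloring: color 1: [6]; color 2: [3, 8]; color 3: [2, 9].

χ(G) = 3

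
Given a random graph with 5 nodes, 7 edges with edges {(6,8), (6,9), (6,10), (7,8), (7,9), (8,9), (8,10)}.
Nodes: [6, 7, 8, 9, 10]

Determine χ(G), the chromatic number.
χ(G) = 3

Clique number ω(G) = 3 (lower bound: χ ≥ ω).
The clique on [6, 8, 9] has size 3, forcing χ ≥ 3, and the coloring below uses 3 colors, so χ(G) = 3.
A valid 3-coloring: color 1: [8]; color 2: [6, 7]; color 3: [9, 10].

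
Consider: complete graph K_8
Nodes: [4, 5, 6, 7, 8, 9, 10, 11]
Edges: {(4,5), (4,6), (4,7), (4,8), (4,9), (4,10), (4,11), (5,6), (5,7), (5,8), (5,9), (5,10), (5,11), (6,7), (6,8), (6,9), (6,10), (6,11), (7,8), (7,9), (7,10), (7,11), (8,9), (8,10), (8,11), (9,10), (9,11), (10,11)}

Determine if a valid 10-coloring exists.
A valid 10-coloring: color 1: [8]; color 2: [11]; color 3: [7]; color 4: [4]; color 5: [6]; color 6: [10]; color 7: [9]; color 8: [5].
(χ(G) = 8 ≤ 10.)

Yes, G is 10-colorable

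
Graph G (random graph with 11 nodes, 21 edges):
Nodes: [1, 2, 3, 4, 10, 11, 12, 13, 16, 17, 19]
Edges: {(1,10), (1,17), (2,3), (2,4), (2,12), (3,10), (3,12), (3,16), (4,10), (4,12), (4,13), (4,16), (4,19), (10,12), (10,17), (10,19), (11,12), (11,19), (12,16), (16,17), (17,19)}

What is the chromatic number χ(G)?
χ(G) = 3

Clique number ω(G) = 3 (lower bound: χ ≥ ω).
The clique on [1, 10, 17] has size 3, forcing χ ≥ 3, and the coloring below uses 3 colors, so χ(G) = 3.
A valid 3-coloring: color 1: [1, 12, 13, 19]; color 2: [3, 4, 11, 17]; color 3: [2, 10, 16].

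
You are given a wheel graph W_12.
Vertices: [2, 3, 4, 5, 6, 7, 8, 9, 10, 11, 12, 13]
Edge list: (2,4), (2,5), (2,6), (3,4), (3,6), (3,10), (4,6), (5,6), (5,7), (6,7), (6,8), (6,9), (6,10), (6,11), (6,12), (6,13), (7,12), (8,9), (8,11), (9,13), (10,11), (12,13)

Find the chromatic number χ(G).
Clique number ω(G) = 3 (lower bound: χ ≥ ω).
Odd cycle [2, 5, 7, 12, 13, 9, 8, 11, 10, 3, 4] needs 3 colors (χ ≥ 3).
Vertex 6 is adjacent to every vertex of [2, 3, 4, 5, 7, 8, 9, 10, 11, 12, 13], which already need 3 colors among themselves, so 6 needs a new color (χ ≥ 4).
The coloring below uses 4 colors, so χ(G) = 4.
A valid 4-coloring: color 1: [6]; color 2: [2, 3, 7, 8, 13]; color 3: [4, 5, 9, 11, 12]; color 4: [10].

χ(G) = 4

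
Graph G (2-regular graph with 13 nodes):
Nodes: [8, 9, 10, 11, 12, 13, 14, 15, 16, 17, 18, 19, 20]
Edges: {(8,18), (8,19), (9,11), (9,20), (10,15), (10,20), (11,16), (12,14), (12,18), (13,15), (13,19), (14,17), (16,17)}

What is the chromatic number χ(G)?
χ(G) = 3

Clique number ω(G) = 2 (lower bound: χ ≥ ω).
Odd cycle [15, 10, 20, 9, 11, 16, 17, 14, 12, 18, 8, 19, 13] needs 3 colors (χ ≥ 3).
The coloring below uses 3 colors, so χ(G) = 3.
A valid 3-coloring: color 1: [11, 12, 15, 17, 19, 20]; color 2: [9, 10, 13, 14, 16, 18]; color 3: [8].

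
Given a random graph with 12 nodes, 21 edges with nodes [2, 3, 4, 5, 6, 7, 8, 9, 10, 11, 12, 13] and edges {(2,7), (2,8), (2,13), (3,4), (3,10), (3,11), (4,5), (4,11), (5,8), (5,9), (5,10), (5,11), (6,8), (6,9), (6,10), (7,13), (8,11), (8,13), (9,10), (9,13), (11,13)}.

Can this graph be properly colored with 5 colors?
Yes, G is 5-colorable

A valid 5-coloring: color 1: [4, 7, 8, 10, 12]; color 2: [3, 5, 6, 13]; color 3: [2, 9, 11].
(χ(G) = 3 ≤ 5.)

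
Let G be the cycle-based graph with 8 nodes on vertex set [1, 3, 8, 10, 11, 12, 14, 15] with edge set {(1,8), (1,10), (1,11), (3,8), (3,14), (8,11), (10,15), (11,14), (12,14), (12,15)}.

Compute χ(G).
χ(G) = 3

Clique number ω(G) = 3 (lower bound: χ ≥ ω).
The clique on [1, 8, 11] has size 3, forcing χ ≥ 3, and the coloring below uses 3 colors, so χ(G) = 3.
A valid 3-coloring: color 1: [8, 10, 14]; color 2: [3, 11, 15]; color 3: [1, 12].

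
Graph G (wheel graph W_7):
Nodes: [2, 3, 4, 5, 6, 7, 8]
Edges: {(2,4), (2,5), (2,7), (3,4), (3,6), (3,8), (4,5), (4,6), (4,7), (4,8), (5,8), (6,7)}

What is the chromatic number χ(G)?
Clique number ω(G) = 3 (lower bound: χ ≥ ω).
The clique on [3, 4, 8] has size 3, forcing χ ≥ 3, and the coloring below uses 3 colors, so χ(G) = 3.
A valid 3-coloring: color 1: [4]; color 2: [3, 5, 7]; color 3: [2, 6, 8].

χ(G) = 3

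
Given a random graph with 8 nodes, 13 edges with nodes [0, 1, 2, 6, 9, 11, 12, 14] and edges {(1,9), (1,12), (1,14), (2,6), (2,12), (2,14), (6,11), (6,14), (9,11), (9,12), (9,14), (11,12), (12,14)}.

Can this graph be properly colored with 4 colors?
A valid 4-coloring: color 1: [0, 6, 12]; color 2: [11, 14]; color 3: [2, 9]; color 4: [1].
(χ(G) = 4 ≤ 4.)

Yes, G is 4-colorable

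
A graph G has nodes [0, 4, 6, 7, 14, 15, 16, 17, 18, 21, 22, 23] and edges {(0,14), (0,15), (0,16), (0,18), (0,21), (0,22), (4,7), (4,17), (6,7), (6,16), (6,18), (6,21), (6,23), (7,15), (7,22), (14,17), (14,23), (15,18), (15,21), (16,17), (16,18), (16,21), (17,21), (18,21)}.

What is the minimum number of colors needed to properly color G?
χ(G) = 4

Clique number ω(G) = 4 (lower bound: χ ≥ ω).
The clique on [0, 16, 18, 21] has size 4, forcing χ ≥ 4, and the coloring below uses 4 colors, so χ(G) = 4.
A valid 4-coloring: color 1: [7, 14, 21]; color 2: [0, 6, 17]; color 3: [4, 18, 22, 23]; color 4: [15, 16].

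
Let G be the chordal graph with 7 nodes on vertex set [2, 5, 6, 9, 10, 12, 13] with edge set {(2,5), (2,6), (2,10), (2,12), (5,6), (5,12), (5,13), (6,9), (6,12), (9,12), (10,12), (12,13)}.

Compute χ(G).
χ(G) = 4

Clique number ω(G) = 4 (lower bound: χ ≥ ω).
The clique on [2, 5, 6, 12] has size 4, forcing χ ≥ 4, and the coloring below uses 4 colors, so χ(G) = 4.
A valid 4-coloring: color 1: [12]; color 2: [2, 9, 13]; color 3: [6, 10]; color 4: [5].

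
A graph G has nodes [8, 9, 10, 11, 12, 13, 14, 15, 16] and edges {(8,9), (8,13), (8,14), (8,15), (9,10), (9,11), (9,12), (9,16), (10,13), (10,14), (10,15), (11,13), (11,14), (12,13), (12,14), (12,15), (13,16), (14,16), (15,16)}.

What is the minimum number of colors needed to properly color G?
Clique number ω(G) = 2 (lower bound: χ ≥ ω).
The graph is bipartite (no odd cycle), so 2 colors suffice: χ(G) = 2.
A valid 2-coloring: color 1: [9, 13, 14, 15]; color 2: [8, 10, 11, 12, 16].

χ(G) = 2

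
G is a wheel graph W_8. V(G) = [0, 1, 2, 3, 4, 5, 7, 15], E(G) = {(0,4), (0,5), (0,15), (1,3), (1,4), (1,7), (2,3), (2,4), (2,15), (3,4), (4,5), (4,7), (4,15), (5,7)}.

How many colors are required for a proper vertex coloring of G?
Clique number ω(G) = 3 (lower bound: χ ≥ ω).
Odd cycle [3, 1, 7, 5, 0, 15, 2] needs 3 colors (χ ≥ 3).
Vertex 4 is adjacent to every vertex of [0, 1, 2, 3, 5, 7, 15], which already need 3 colors among themselves, so 4 needs a new color (χ ≥ 4).
The coloring below uses 4 colors, so χ(G) = 4.
A valid 4-coloring: color 1: [4]; color 2: [3, 7, 15]; color 3: [1, 2, 5]; color 4: [0].

χ(G) = 4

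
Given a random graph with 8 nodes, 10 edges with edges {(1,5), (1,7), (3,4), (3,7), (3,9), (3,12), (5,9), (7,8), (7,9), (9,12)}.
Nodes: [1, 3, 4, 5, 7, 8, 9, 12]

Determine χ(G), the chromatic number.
χ(G) = 3

Clique number ω(G) = 3 (lower bound: χ ≥ ω).
The clique on [3, 9, 12] has size 3, forcing χ ≥ 3, and the coloring below uses 3 colors, so χ(G) = 3.
A valid 3-coloring: color 1: [4, 5, 7, 12]; color 2: [1, 3, 8]; color 3: [9].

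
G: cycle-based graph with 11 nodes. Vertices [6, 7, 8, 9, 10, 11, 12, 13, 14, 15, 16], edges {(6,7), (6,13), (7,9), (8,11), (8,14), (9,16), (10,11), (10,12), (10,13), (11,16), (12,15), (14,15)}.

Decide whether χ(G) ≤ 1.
No, G is not 1-colorable

Edge (6,13) forces its endpoints to differ, so 1 color is not enough.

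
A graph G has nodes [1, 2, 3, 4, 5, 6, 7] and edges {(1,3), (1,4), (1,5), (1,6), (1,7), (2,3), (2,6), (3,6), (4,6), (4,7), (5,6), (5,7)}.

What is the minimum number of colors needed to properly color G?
χ(G) = 3

Clique number ω(G) = 3 (lower bound: χ ≥ ω).
The clique on [1, 3, 6] has size 3, forcing χ ≥ 3, and the coloring below uses 3 colors, so χ(G) = 3.
A valid 3-coloring: color 1: [1, 2]; color 2: [6, 7]; color 3: [3, 4, 5].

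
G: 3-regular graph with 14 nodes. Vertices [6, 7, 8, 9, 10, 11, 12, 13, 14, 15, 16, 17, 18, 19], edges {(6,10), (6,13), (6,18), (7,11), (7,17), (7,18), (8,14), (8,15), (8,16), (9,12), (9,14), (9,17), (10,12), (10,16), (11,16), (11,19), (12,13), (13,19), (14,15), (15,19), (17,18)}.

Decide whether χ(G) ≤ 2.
No, G is not 2-colorable

The clique on vertices [7, 17, 18] has size 3 > 2, so it alone needs 3 colors.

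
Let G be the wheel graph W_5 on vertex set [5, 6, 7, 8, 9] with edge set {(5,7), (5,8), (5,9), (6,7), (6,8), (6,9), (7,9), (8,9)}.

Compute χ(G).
Clique number ω(G) = 3 (lower bound: χ ≥ ω).
The clique on [5, 8, 9] has size 3, forcing χ ≥ 3, and the coloring below uses 3 colors, so χ(G) = 3.
A valid 3-coloring: color 1: [9]; color 2: [5, 6]; color 3: [7, 8].

χ(G) = 3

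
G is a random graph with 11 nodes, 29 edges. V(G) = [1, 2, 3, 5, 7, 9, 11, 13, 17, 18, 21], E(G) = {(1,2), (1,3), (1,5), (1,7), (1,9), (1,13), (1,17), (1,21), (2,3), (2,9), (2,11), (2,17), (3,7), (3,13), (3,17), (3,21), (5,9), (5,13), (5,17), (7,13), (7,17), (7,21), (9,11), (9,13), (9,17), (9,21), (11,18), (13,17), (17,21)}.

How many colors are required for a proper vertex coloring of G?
χ(G) = 5

Clique number ω(G) = 5 (lower bound: χ ≥ ω).
The clique on [1, 5, 9, 13, 17] has size 5, forcing χ ≥ 5, and the coloring below uses 5 colors, so χ(G) = 5.
A valid 5-coloring: color 1: [1, 11]; color 2: [17, 18]; color 3: [3, 9]; color 4: [2, 13, 21]; color 5: [5, 7].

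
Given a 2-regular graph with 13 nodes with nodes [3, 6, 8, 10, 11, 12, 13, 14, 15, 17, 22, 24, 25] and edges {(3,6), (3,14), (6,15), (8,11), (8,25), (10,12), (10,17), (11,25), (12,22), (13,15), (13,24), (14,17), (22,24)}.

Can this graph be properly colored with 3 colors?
Yes, G is 3-colorable

A valid 3-coloring: color 1: [3, 12, 15, 17, 24, 25]; color 2: [6, 8, 10, 13, 14, 22]; color 3: [11].
(χ(G) = 3 ≤ 3.)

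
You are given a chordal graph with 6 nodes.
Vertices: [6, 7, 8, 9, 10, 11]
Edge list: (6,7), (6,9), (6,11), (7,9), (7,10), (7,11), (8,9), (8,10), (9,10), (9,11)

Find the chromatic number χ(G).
Clique number ω(G) = 4 (lower bound: χ ≥ ω).
The clique on [6, 7, 9, 11] has size 4, forcing χ ≥ 4, and the coloring below uses 4 colors, so χ(G) = 4.
A valid 4-coloring: color 1: [9]; color 2: [7, 8]; color 3: [10, 11]; color 4: [6].

χ(G) = 4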